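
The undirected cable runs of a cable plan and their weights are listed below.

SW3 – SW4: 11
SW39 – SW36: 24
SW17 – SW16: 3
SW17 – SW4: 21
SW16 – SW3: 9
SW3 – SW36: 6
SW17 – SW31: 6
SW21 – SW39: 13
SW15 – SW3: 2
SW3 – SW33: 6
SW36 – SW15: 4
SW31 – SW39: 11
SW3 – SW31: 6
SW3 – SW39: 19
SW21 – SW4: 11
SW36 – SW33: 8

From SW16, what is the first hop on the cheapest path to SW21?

SW3

Enumerating some paths:
SW16 → SW17 → SW31 → SW39 → SW21: 3+6+11+13 = 33
SW16 → SW3 → SW4 → SW21: 9+11+11 = 31
Cheapest is SW16 → SW3 → SW4 → SW21 at 31.
So from SW16 the first move is to SW3.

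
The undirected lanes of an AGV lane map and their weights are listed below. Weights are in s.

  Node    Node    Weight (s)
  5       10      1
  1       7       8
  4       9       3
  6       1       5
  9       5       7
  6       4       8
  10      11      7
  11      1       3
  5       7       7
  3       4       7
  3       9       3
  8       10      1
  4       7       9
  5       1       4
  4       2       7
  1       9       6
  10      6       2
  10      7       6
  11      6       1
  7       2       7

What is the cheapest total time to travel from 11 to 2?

Candidate routes:
11 → 6 → 4 → 2: 1+8+7 = 16
11 → 1 → 7 → 2: 3+8+7 = 18
11 → 1 → 9 → 4 → 2: 3+6+3+7 = 19
11 → 6 → 10 → 5 → 7 → 2: 1+2+1+7+7 = 18
The minimum is 16 s via 11 → 6 → 4 → 2.

16 s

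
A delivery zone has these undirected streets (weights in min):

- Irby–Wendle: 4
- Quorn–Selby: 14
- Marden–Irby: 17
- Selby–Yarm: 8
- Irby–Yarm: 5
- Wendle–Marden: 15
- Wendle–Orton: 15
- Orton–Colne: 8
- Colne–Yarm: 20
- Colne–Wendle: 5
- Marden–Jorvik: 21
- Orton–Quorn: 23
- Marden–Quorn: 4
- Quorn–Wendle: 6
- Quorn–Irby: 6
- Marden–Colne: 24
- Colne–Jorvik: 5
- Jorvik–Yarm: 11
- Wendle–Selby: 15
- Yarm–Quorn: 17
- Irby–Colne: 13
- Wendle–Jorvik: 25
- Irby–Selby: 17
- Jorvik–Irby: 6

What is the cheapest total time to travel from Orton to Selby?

Enumerating some paths:
Orton–Colne–Wendle–Irby–Yarm–Selby: 8+5+4+5+8 = 30
Orton–Colne–Wendle–Selby: 8+5+15 = 28
Cheapest is Orton–Colne–Wendle–Selby at 28 min.

28 min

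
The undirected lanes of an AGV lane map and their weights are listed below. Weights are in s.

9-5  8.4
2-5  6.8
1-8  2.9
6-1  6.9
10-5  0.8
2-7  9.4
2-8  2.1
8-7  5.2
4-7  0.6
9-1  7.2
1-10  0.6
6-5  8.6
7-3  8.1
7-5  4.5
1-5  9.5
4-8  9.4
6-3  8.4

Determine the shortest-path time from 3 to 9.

21 s

Shortest distances from 3:
3: 0
7: 8.1  (via 3)
6: 8.4  (via 3)
4: 8.7  (via 7)
5: 12.6  (via 7)
8: 13.3  (via 7)
10: 13.4  (via 5)
1: 14  (via 10)
2: 15.4  (via 8)
9: 21  (via 5)
Shortest route: 3 → 7 → 5 → 9 = 21 s.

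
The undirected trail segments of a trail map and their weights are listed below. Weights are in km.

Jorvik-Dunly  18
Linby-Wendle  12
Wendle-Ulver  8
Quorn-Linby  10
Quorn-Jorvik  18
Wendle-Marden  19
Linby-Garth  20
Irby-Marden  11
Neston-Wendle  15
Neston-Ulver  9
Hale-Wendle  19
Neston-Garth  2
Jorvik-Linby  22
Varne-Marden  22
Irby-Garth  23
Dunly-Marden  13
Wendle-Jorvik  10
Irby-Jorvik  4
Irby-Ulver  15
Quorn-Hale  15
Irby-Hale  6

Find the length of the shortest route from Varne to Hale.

Settle nodes by increasing distance from Varne:
Varne: 0
Marden: 22  (via Varne)
Irby: 33  (via Marden)
Dunly: 35  (via Marden)
Jorvik: 37  (via Irby)
Hale: 39  (via Irby)
Shortest route: Varne → Marden → Irby → Hale = 39 km.

39 km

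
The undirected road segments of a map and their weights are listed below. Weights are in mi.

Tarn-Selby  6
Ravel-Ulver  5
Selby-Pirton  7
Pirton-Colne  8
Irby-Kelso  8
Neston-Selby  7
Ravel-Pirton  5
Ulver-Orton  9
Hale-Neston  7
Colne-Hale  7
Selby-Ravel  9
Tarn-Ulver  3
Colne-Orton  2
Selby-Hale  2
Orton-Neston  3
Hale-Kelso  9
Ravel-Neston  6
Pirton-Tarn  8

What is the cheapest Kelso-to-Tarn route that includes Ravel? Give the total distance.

Best Kelso to Ravel: Kelso–Hale–Selby–Ravel costing 20
Shortest Ravel→Tarn: Ravel–Ulver–Tarn = 8
Total via Ravel: 20 + 8 = 28 mi.

28 mi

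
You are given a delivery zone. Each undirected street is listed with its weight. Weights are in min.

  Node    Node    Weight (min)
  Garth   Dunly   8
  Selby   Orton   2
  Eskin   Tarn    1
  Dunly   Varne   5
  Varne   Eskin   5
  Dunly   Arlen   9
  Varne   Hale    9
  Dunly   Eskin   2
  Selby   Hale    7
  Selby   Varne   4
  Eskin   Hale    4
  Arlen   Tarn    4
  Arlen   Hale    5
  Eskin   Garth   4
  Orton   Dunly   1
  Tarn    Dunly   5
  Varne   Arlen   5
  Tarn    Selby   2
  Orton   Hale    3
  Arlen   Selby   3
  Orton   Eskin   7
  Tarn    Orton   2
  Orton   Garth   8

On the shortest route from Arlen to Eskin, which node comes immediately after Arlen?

Candidate routes:
Arlen–Tarn–Eskin: 4+1 = 5
Arlen–Selby–Tarn–Eskin: 3+2+1 = 6
Cheapest is Arlen–Tarn–Eskin at 5 min.
So from Arlen the first move is to Tarn.

Tarn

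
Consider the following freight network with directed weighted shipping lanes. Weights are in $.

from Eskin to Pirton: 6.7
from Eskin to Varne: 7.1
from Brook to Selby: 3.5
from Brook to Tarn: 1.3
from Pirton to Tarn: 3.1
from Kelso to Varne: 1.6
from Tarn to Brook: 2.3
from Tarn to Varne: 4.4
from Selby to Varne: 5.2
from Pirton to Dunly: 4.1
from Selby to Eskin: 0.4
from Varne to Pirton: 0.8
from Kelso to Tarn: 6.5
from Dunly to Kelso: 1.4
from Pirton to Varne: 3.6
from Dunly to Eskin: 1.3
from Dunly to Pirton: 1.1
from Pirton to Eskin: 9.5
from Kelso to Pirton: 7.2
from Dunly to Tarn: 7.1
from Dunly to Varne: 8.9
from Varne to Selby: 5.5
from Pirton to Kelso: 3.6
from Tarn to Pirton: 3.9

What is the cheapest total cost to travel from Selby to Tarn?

Candidate routes:
Selby → Varne → Pirton → Tarn: 5.2+0.8+3.1 = 9.1
Selby → Eskin → Pirton → Tarn: 0.4+6.7+3.1 = 10.2
Cheapest is Selby → Varne → Pirton → Tarn at $9.1.

$9.1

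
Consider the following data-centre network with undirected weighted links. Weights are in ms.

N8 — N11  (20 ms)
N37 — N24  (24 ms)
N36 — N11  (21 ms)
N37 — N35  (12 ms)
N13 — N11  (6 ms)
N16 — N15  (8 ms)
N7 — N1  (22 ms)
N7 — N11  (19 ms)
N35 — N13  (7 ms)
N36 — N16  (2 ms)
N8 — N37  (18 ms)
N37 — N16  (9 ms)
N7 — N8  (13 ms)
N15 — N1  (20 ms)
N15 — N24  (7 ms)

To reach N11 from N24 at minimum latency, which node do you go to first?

N15

Candidate routes:
N24 - N15 - N16 - N36 - N11: 7+8+2+21 = 38
N24 - N15 - N16 - N37 - N35 - N13 - N11: 7+8+9+12+7+6 = 49
Cheapest is N24 - N15 - N16 - N36 - N11 at 38 ms.
So from N24 the first move is to N15.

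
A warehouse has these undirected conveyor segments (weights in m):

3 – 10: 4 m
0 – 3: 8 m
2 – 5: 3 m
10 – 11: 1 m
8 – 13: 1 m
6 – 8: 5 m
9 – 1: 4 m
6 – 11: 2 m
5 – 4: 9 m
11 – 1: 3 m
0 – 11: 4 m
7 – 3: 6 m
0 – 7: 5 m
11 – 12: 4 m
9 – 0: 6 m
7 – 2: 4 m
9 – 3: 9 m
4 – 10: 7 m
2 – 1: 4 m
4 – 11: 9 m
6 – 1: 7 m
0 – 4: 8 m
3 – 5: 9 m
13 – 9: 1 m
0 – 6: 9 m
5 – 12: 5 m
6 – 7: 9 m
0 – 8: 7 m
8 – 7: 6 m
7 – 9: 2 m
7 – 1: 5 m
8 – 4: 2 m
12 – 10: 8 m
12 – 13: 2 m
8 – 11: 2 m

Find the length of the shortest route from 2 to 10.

8 m

Settle nodes by increasing distance from 2:
2: 0
5: 3  (via 2)
1: 4  (via 2)
7: 4  (via 2)
9: 6  (via 7)
11: 7  (via 1)
13: 7  (via 9)
8: 8  (via 13)
10: 8  (via 11)
Shortest route: 2 → 1 → 11 → 10 = 8 m.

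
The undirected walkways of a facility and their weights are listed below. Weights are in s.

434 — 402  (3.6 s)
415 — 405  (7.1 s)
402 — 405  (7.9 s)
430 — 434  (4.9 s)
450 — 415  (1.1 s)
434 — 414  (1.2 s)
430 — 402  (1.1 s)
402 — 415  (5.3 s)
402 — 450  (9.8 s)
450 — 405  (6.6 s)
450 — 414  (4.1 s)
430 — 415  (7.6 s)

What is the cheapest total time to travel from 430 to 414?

Settle nodes by increasing distance from 430:
430: 0
402: 1.1  (via 430)
434: 4.7  (via 402)
414: 5.9  (via 434)
Shortest route: 430 → 402 → 434 → 414 = 5.9 s.

5.9 s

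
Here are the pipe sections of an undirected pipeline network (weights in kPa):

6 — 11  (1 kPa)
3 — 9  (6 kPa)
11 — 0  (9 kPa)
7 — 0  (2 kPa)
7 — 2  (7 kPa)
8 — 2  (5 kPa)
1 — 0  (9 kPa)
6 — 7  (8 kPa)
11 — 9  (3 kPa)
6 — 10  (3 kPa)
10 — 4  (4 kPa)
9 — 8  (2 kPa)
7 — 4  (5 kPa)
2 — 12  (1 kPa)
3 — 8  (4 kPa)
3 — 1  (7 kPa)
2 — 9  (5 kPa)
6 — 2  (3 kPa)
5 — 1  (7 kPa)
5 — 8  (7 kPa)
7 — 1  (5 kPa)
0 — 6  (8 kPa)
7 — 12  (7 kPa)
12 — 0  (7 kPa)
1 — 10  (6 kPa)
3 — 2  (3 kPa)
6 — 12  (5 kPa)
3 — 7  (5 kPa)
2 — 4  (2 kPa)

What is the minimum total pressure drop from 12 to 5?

13 kPa

Shortest distances from 12:
12: 0
2: 1  (via 12)
4: 3  (via 2)
3: 4  (via 2)
6: 4  (via 2)
11: 5  (via 6)
8: 6  (via 2)
9: 6  (via 2)
0: 7  (via 12)
7: 7  (via 12)
10: 7  (via 4)
1: 11  (via 3)
5: 13  (via 8)
Shortest route: 12–2–8–5 = 13 kPa.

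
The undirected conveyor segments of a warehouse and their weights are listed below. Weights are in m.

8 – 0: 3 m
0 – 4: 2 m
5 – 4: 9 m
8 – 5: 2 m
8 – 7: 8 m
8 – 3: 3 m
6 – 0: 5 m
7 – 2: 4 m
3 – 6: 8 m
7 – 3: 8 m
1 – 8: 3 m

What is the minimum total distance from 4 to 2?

17 m

Running Dijkstra from 4:
4: 0
0: 2  (via 4)
8: 5  (via 0)
5: 7  (via 8)
6: 7  (via 0)
1: 8  (via 8)
3: 8  (via 8)
7: 13  (via 8)
2: 17  (via 7)
Shortest route: 4 → 0 → 8 → 7 → 2 = 17 m.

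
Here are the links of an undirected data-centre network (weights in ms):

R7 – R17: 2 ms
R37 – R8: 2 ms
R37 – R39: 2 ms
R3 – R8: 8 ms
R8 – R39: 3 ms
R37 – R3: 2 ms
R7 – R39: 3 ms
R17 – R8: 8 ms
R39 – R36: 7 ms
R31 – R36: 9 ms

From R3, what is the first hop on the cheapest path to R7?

R37

Candidate routes:
R3 - R37 - R8 - R17 - R7: 2+2+8+2 = 14
R3 - R37 - R8 - R39 - R7: 2+2+3+3 = 10
R3 - R37 - R39 - R7: 2+2+3 = 7
The minimum is 7 ms via R3 - R37 - R39 - R7.
So from R3 the first move is to R37.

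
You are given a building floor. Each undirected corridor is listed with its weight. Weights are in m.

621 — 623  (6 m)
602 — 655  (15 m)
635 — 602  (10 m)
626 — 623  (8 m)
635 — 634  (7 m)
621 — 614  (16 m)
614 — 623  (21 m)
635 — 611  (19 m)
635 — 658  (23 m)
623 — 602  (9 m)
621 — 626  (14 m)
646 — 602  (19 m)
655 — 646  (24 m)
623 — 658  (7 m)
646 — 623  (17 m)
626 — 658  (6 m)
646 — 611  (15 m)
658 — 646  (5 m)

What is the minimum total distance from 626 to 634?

34 m

Enumerating some paths:
626 → 623 → 602 → 635 → 634: 8+9+10+7 = 34
626 → 658 → 635 → 634: 6+23+7 = 36
626 → 658 → 623 → 602 → 635 → 634: 6+7+9+10+7 = 39
Cheapest is 626 → 623 → 602 → 635 → 634 at 34 m.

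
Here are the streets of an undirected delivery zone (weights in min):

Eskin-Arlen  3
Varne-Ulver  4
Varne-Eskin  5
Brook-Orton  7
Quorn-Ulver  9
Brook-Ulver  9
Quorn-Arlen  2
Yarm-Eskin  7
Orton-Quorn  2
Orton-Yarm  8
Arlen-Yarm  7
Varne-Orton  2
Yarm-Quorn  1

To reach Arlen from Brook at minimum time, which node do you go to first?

Orton

Enumerating some paths:
Brook → Orton → Quorn → Yarm → Arlen: 7+2+1+7 = 17
Brook → Orton → Quorn → Arlen: 7+2+2 = 11
Brook → Orton → Varne → Eskin → Arlen: 7+2+5+3 = 17
Cheapest is Brook → Orton → Quorn → Arlen at 11 min.
So from Brook the first move is to Orton.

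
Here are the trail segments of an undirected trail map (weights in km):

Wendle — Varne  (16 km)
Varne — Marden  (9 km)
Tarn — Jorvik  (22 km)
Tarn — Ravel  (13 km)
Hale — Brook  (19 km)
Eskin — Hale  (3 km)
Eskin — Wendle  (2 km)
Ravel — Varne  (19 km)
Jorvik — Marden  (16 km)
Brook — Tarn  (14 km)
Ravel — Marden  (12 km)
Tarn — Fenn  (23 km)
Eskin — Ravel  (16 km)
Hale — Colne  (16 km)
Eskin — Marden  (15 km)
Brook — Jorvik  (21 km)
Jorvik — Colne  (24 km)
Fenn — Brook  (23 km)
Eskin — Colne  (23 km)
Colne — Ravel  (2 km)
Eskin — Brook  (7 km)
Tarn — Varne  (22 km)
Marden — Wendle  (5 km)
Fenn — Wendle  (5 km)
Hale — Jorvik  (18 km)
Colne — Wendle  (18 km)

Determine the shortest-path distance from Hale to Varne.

19 km

Enumerating some paths:
Hale → Eskin → Wendle → Varne: 3+2+16 = 21
Hale → Eskin → Wendle → Marden → Varne: 3+2+5+9 = 19
Cheapest is Hale → Eskin → Wendle → Marden → Varne at 19 km.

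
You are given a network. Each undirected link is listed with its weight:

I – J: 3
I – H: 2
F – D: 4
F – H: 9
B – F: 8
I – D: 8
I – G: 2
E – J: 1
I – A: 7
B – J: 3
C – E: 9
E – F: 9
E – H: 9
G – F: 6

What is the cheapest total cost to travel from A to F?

15

Shortest distances from A:
A: 0
I: 7  (via A)
G: 9  (via I)
H: 9  (via I)
J: 10  (via I)
E: 11  (via J)
B: 13  (via J)
D: 15  (via I)
F: 15  (via G)
Shortest route: A → I → G → F = 15.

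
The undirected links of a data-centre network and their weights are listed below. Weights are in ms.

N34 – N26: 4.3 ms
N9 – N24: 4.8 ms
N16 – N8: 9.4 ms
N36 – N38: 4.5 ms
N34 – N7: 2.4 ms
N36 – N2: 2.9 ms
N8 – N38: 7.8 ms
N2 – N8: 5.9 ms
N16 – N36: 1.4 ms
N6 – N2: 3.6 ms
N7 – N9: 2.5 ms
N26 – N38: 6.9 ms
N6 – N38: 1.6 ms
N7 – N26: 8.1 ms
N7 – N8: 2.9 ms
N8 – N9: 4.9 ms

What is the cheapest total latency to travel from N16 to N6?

Enumerating some paths:
N16–N36–N2–N6: 1.4+2.9+3.6 = 7.9
N16–N36–N38–N6: 1.4+4.5+1.6 = 7.5
The minimum is 7.5 ms via N16–N36–N38–N6.

7.5 ms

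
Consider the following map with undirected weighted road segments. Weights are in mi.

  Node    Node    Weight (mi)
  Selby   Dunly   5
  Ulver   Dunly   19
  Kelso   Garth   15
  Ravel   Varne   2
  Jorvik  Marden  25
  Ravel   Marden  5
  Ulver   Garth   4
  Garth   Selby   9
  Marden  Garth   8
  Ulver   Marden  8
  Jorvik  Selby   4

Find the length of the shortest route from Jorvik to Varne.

28 mi

Compare a few routes:
Jorvik - Selby - Garth - Ulver - Marden - Ravel - Varne: 4+9+4+8+5+2 = 32
Jorvik - Selby - Garth - Marden - Ravel - Varne: 4+9+8+5+2 = 28
Cheapest is Jorvik - Selby - Garth - Marden - Ravel - Varne at 28 mi.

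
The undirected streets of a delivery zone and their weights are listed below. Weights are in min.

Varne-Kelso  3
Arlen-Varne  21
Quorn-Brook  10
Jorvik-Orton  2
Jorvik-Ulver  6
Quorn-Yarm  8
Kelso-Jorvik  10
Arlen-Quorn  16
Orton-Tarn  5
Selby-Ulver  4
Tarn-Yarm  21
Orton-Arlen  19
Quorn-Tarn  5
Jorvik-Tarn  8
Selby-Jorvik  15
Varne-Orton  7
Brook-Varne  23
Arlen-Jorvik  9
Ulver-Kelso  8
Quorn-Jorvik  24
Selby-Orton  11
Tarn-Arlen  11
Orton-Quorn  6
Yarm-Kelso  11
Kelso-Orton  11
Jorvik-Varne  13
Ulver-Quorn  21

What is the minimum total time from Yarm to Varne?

Compare a few routes:
Yarm–Quorn–Orton–Varne: 8+6+7 = 21
Yarm–Kelso–Varne: 11+3 = 14
Cheapest is Yarm–Kelso–Varne at 14 min.

14 min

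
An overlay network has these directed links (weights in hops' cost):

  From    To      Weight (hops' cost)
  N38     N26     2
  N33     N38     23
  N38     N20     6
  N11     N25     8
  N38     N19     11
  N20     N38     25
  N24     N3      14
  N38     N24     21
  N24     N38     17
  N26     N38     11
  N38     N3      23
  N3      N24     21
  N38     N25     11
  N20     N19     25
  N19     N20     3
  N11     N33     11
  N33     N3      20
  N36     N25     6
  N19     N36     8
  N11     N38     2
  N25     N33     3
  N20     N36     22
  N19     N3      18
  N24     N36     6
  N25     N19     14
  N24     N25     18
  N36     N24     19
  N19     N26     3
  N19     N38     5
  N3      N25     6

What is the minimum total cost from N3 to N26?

23 hops' cost

Shortest distances from N3:
N3: 0
N25: 6  (via N3)
N33: 9  (via N25)
N19: 20  (via N25)
N24: 21  (via N3)
N26: 23  (via N19)
Shortest route: N3–N25–N19–N26 = 23 hops' cost.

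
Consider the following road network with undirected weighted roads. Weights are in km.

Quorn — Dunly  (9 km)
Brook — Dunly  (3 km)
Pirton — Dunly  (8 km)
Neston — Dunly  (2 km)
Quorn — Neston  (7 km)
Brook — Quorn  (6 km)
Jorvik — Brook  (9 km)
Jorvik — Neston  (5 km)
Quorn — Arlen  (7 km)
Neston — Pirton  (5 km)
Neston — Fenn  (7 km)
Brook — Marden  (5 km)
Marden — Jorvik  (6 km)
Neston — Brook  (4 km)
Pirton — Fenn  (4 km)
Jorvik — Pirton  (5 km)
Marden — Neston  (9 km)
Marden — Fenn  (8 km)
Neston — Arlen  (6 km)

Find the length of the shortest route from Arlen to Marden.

Candidate routes:
Arlen - Neston - Marden: 6+9 = 15
Arlen - Neston - Dunly - Brook - Marden: 6+2+3+5 = 16
Arlen - Quorn - Brook - Marden: 7+6+5 = 18
Arlen - Neston - Jorvik - Marden: 6+5+6 = 17
The minimum is 15 km via Arlen - Neston - Marden.

15 km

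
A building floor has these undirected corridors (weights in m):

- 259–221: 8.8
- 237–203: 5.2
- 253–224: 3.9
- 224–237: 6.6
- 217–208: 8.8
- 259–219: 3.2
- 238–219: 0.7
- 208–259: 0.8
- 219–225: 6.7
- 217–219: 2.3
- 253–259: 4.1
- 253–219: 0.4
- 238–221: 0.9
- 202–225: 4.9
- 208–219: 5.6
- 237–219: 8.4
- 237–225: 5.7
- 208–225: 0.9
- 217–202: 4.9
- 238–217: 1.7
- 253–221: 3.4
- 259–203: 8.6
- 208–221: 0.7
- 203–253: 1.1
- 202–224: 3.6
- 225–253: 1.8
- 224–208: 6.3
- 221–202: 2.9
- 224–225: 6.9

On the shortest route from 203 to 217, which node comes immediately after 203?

253

Candidate routes:
203 - 253 - 219 - 217: 1.1+0.4+2.3 = 3.8
203 - 253 - 219 - 238 - 217: 1.1+0.4+0.7+1.7 = 3.9
Cheapest is 203 - 253 - 219 - 217 at 3.8 m.
So from 203 the first move is to 253.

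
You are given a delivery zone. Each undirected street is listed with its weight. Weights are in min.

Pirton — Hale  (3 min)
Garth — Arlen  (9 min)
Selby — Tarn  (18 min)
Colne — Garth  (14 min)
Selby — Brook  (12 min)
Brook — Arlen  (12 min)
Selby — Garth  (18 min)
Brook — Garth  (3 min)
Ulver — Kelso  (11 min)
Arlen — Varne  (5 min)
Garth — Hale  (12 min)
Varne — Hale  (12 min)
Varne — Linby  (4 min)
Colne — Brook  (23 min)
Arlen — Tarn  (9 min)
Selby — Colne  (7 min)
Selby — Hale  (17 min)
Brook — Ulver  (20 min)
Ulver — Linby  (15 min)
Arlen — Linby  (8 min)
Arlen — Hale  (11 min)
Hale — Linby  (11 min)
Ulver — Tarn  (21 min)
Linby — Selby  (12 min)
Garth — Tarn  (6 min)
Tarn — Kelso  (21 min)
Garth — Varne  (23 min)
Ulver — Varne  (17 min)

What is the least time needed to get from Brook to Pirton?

18 min

Running Dijkstra from Brook:
Brook: 0
Garth: 3  (via Brook)
Tarn: 9  (via Garth)
Arlen: 12  (via Brook)
Selby: 12  (via Brook)
Hale: 15  (via Garth)
Colne: 17  (via Garth)
Varne: 17  (via Arlen)
Pirton: 18  (via Hale)
Shortest route: Brook → Garth → Hale → Pirton = 18 min.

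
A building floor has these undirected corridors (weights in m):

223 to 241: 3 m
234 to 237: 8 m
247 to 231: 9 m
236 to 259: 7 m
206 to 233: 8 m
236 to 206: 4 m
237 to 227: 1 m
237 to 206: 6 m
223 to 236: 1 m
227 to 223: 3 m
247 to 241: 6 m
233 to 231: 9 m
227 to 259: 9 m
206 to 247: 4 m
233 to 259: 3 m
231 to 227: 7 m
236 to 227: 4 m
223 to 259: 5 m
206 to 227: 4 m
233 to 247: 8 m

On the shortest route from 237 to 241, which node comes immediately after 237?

Compare a few routes:
237–227–236–223–241: 1+4+1+3 = 9
237–227–206–236–223–241: 1+4+4+1+3 = 13
237–227–223–241: 1+3+3 = 7
Cheapest is 237–227–223–241 at 7 m.
So from 237 the first move is to 227.

227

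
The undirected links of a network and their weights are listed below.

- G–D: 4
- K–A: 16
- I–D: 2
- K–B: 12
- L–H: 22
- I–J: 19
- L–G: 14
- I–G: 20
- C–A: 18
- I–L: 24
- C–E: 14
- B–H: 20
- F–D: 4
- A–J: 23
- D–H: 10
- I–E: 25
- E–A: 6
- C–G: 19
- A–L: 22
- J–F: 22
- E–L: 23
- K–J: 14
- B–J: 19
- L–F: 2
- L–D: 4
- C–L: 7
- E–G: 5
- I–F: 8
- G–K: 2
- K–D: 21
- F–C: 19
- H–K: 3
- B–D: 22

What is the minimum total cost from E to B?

19

Enumerating some paths:
E - G - K - B: 5+2+12 = 19
E - G - D - B: 5+4+22 = 31
E - G - K - H - B: 5+2+3+20 = 30
The minimum is 19 via E - G - K - B.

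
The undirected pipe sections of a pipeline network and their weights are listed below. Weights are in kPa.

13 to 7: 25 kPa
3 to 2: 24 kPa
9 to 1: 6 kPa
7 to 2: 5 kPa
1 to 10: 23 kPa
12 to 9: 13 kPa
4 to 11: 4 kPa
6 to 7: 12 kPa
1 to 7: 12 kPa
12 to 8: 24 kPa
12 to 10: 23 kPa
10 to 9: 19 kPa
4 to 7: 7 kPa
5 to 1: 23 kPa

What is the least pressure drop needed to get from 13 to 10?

Candidate routes:
13 → 7 → 1 → 9 → 10: 25+12+6+19 = 62
13 → 7 → 1 → 9 → 12 → 10: 25+12+6+13+23 = 79
13 → 7 → 1 → 10: 25+12+23 = 60
Cheapest is 13 → 7 → 1 → 10 at 60 kPa.

60 kPa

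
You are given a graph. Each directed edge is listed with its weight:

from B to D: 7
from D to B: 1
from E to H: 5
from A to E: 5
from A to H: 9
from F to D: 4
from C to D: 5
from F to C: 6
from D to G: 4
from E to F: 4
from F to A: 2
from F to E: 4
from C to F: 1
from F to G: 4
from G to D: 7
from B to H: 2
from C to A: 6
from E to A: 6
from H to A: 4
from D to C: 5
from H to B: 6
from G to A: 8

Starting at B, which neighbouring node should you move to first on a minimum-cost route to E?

H

Candidate routes:
B - D - C - F - E: 7+5+1+4 = 17
B - H - A - E: 2+4+5 = 11
B - D - C - F - A - E: 7+5+1+2+5 = 20
Cheapest is B - H - A - E at 11.
So from B the first move is to H.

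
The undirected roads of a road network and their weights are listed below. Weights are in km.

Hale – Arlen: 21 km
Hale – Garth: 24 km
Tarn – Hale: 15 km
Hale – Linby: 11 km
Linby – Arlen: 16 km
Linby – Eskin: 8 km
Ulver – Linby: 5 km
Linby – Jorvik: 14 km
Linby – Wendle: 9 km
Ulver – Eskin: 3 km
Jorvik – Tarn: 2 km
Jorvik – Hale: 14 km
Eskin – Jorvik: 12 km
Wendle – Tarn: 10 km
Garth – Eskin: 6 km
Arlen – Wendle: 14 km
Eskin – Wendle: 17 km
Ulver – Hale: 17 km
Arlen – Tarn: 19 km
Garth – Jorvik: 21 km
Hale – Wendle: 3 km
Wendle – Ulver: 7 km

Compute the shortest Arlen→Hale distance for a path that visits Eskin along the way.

37 km

Shortest Arlen→Eskin: Arlen → Linby → Eskin = 24
Best Eskin to Hale: Eskin → Ulver → Wendle → Hale costing 13
Total via Eskin: 24 + 13 = 37 km.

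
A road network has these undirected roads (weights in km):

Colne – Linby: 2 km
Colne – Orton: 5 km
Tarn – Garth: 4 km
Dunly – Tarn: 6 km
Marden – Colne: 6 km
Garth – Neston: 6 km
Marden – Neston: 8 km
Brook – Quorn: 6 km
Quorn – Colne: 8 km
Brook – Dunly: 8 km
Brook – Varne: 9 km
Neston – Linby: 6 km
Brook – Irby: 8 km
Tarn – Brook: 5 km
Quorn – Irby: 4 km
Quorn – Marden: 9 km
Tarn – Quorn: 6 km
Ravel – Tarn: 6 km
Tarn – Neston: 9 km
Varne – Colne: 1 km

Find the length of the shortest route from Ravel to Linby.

Shortest distances from Ravel:
Ravel: 0
Tarn: 6  (via Ravel)
Garth: 10  (via Tarn)
Brook: 11  (via Tarn)
Dunly: 12  (via Tarn)
Quorn: 12  (via Tarn)
Neston: 15  (via Tarn)
Irby: 16  (via Quorn)
Colne: 20  (via Quorn)
Varne: 20  (via Brook)
Linby: 21  (via Neston)
Shortest route: Ravel → Tarn → Neston → Linby = 21 km.

21 km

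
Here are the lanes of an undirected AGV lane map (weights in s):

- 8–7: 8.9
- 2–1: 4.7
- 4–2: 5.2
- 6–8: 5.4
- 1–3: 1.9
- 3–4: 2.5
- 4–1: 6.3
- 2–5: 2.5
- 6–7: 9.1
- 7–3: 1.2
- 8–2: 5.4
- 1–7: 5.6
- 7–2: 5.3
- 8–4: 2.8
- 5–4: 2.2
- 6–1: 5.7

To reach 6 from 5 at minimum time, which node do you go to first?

4

Compare a few routes:
5 - 4 - 8 - 6: 2.2+2.8+5.4 = 10.4
5 - 4 - 3 - 1 - 6: 2.2+2.5+1.9+5.7 = 12.3
5 - 2 - 1 - 6: 2.5+4.7+5.7 = 12.9
5 - 2 - 8 - 6: 2.5+5.4+5.4 = 13.3
Cheapest is 5 - 4 - 8 - 6 at 10.4 s.
So from 5 the first move is to 4.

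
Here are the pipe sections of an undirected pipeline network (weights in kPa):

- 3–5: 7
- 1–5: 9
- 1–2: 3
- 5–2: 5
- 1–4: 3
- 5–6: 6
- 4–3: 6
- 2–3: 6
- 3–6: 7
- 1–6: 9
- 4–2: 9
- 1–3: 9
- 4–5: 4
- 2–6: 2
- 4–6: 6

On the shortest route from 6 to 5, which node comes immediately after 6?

5

Candidate routes:
6 → 2 → 1 → 4 → 5: 2+3+3+4 = 12
6 → 4 → 5: 6+4 = 10
6 → 2 → 5: 2+5 = 7
6 → 5: 6 = 6
The minimum is 6 kPa via 6 → 5.
So from 6 the first move is to 5.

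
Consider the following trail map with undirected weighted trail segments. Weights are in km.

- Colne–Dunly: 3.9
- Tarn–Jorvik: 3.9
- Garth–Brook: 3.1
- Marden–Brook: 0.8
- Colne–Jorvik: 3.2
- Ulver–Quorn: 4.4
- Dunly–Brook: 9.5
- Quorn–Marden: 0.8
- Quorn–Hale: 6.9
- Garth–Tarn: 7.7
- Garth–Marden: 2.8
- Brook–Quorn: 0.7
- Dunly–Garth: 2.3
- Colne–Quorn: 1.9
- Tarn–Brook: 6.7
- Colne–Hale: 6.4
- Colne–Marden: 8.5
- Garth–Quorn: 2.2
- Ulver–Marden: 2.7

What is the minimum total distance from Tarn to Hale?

13.5 km

Candidate routes:
Tarn - Brook - Quorn - Hale: 6.7+0.7+6.9 = 14.3
Tarn - Jorvik - Colne - Hale: 3.9+3.2+6.4 = 13.5
Tarn - Brook - Marden - Quorn - Hale: 6.7+0.8+0.8+6.9 = 15.2
The minimum is 13.5 km via Tarn - Jorvik - Colne - Hale.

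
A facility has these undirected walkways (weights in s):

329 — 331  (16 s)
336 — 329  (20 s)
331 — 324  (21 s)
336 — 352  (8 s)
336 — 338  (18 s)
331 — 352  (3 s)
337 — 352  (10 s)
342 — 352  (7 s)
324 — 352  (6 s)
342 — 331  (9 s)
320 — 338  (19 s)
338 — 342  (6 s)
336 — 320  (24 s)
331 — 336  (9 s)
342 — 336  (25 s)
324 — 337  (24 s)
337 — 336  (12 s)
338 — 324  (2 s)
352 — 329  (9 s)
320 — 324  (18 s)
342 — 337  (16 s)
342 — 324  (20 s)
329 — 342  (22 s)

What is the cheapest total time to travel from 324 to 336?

14 s

Enumerating some paths:
324–352–331–336: 6+3+9 = 18
324–338–336: 2+18 = 20
324–352–336: 6+8 = 14
The minimum is 14 s via 324–352–336.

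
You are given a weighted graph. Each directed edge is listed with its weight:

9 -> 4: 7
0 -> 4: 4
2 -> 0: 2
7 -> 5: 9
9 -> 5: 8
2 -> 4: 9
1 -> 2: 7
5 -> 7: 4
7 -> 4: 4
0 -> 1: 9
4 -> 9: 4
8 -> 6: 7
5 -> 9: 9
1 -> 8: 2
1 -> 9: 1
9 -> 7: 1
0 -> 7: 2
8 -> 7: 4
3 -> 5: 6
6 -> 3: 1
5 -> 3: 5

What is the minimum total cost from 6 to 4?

Compare a few routes:
6–3–5–9–7–4: 1+6+9+1+4 = 21
6–3–5–7–4: 1+6+4+4 = 15
Cheapest is 6–3–5–7–4 at 15.

15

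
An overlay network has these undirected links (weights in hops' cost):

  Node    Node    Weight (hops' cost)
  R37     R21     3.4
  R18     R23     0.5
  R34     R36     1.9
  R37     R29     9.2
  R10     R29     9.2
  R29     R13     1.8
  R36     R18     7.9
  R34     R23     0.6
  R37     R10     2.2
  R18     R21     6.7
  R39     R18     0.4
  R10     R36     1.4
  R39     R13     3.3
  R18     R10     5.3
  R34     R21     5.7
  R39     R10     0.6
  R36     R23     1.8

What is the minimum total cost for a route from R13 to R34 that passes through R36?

7.2 hops' cost

Best R13 to R36: R13–R39–R10–R36 costing 5.3
Best R36 to R34: R36–R34 costing 1.9
Total via R36: 5.3 + 1.9 = 7.2 hops' cost.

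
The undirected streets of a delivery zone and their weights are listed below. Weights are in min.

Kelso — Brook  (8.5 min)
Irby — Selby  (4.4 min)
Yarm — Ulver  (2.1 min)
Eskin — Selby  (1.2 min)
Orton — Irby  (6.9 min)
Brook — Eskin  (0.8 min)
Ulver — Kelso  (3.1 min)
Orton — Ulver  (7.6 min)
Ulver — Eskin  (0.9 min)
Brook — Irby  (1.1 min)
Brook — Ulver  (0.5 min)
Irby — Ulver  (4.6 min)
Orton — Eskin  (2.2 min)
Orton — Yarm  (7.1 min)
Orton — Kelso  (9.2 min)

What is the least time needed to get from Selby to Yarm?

Settle nodes by increasing distance from Selby:
Selby: 0
Eskin: 1.2  (via Selby)
Brook: 2  (via Eskin)
Ulver: 2.1  (via Eskin)
Irby: 3.1  (via Brook)
Orton: 3.4  (via Eskin)
Yarm: 4.2  (via Ulver)
Shortest route: Selby → Eskin → Ulver → Yarm = 4.2 min.

4.2 min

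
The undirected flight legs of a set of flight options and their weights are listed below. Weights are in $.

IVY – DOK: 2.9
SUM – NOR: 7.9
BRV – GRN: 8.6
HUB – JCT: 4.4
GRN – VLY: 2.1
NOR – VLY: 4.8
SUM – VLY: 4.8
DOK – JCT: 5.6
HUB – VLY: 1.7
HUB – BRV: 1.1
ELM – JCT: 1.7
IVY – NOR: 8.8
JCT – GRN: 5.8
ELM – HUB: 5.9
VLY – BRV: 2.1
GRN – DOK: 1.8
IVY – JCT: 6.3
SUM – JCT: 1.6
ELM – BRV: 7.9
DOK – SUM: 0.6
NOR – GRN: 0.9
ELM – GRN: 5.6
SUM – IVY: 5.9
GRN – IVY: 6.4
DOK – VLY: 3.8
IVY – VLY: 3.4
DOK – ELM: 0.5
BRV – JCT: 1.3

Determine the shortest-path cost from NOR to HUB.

Compare a few routes:
NOR - GRN - VLY - HUB: 0.9+2.1+1.7 = 4.7
NOR - GRN - VLY - BRV - HUB: 0.9+2.1+2.1+1.1 = 6.2
The minimum is $4.7 via NOR - GRN - VLY - HUB.

$4.7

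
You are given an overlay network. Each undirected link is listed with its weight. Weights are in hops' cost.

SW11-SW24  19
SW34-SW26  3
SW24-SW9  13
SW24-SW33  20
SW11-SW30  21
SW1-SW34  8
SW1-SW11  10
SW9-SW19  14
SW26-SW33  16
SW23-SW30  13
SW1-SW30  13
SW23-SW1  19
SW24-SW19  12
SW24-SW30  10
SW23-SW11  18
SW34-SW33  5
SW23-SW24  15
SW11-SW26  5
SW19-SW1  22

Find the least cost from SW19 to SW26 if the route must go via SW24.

Best SW19 to SW24: SW19 → SW24 costing 12
Shortest SW24→SW26: SW24 → SW11 → SW26 = 24
Total via SW24: 12 + 24 = 36 hops' cost.

36 hops' cost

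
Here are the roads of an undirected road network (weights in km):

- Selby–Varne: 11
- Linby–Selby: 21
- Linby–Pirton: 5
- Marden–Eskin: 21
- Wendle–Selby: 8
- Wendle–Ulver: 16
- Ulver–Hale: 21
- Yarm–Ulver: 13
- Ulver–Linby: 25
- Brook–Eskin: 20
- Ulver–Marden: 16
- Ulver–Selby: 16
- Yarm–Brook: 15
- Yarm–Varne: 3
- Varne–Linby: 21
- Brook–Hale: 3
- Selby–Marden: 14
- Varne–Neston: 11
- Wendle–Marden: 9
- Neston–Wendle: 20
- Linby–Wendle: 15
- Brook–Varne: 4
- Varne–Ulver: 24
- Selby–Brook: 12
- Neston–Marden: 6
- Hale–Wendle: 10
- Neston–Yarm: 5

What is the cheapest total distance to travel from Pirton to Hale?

30 km

Candidate routes:
Pirton–Linby–Selby–Brook–Hale: 5+21+12+3 = 41
Pirton–Linby–Varne–Brook–Hale: 5+21+4+3 = 33
Pirton–Linby–Wendle–Hale: 5+15+10 = 30
Pirton–Linby–Wendle–Selby–Brook–Hale: 5+15+8+12+3 = 43
The minimum is 30 km via Pirton–Linby–Wendle–Hale.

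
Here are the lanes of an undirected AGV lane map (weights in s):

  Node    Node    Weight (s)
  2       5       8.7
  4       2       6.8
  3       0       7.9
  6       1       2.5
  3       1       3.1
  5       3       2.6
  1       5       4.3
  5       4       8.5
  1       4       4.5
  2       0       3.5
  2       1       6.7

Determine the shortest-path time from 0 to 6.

Shortest distances from 0:
0: 0
2: 3.5  (via 0)
3: 7.9  (via 0)
1: 10.2  (via 2)
4: 10.3  (via 2)
5: 10.5  (via 3)
6: 12.7  (via 1)
Shortest route: 0–2–1–6 = 12.7 s.

12.7 s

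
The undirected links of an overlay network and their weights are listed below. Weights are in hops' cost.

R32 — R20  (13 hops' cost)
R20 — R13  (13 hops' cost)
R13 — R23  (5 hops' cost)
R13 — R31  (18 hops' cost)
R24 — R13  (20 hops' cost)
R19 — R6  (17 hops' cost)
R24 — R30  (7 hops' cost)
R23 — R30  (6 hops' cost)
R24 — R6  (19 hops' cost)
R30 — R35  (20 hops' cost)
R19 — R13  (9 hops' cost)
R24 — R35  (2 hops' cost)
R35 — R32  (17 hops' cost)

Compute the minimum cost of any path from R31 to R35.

Candidate routes:
R31–R13–R23–R30–R24–R35: 18+5+6+7+2 = 38
R31–R13–R24–R35: 18+20+2 = 40
Cheapest is R31–R13–R23–R30–R24–R35 at 38 hops' cost.

38 hops' cost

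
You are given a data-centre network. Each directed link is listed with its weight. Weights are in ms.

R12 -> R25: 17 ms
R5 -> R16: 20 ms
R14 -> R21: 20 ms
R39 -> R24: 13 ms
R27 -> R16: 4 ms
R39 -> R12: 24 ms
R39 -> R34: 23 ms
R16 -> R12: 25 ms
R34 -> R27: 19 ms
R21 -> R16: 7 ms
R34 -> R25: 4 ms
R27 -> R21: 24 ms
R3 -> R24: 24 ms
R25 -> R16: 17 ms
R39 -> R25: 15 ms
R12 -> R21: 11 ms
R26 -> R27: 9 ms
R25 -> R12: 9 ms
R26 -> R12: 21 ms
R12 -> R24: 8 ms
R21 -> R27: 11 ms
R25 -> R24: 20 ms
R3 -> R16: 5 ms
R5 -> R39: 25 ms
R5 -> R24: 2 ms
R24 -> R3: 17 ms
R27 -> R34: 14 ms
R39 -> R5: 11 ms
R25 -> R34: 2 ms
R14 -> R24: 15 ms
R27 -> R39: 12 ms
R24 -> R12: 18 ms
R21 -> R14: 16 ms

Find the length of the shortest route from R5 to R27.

42 ms

Settle nodes by increasing distance from R5:
R5: 0
R24: 2  (via R5)
R3: 19  (via R24)
R12: 20  (via R24)
R16: 20  (via R5)
R39: 25  (via R5)
R21: 31  (via R12)
R25: 37  (via R12)
R34: 39  (via R25)
R27: 42  (via R21)
Shortest route: R5 → R24 → R12 → R21 → R27 = 42 ms.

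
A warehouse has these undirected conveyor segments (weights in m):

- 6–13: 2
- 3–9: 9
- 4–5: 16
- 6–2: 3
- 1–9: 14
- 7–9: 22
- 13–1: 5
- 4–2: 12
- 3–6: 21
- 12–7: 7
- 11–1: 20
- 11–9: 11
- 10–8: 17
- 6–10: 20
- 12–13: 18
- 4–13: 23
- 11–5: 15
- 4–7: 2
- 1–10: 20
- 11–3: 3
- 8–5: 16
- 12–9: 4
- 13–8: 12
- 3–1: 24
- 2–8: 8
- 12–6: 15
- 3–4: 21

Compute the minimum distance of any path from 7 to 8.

Running Dijkstra from 7:
7: 0
4: 2  (via 7)
12: 7  (via 7)
9: 11  (via 12)
2: 14  (via 4)
6: 17  (via 2)
5: 18  (via 4)
13: 19  (via 6)
3: 20  (via 9)
8: 22  (via 2)
Shortest route: 7–4–2–8 = 22 m.

22 m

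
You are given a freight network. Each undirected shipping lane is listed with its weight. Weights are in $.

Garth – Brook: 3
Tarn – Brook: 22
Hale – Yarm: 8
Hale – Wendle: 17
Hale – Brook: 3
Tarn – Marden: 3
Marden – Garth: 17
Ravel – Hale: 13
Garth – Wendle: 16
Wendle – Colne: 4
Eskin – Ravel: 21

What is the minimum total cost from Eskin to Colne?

Enumerating some paths:
Eskin → Ravel → Hale → Brook → Garth → Wendle → Colne: 21+13+3+3+16+4 = 60
Eskin → Ravel → Hale → Wendle → Colne: 21+13+17+4 = 55
The minimum is $55 via Eskin → Ravel → Hale → Wendle → Colne.

$55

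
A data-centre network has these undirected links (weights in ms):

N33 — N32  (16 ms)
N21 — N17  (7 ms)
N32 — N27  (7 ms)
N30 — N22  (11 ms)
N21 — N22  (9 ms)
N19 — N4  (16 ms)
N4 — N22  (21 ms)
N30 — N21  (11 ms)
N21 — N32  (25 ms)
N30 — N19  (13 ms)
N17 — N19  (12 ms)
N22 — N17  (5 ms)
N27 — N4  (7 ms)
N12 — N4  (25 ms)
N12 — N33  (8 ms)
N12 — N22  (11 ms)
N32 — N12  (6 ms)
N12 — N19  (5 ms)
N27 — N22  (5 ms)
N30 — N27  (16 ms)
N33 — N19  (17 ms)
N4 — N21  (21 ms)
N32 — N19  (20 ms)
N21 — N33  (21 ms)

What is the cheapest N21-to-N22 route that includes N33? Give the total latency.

40 ms

Best N21 to N33: N21 → N33 costing 21
Shortest N33→N22: N33 → N12 → N22 = 19
Total via N33: 21 + 19 = 40 ms.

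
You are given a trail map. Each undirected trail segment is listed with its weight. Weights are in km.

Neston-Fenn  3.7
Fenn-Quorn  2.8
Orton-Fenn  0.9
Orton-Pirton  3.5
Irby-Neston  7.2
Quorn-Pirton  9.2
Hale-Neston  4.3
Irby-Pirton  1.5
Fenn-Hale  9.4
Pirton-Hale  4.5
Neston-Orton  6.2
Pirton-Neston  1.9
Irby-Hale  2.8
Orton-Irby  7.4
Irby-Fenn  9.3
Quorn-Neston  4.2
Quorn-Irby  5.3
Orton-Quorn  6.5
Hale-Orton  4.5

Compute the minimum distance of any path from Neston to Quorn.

Compare a few routes:
Neston → Fenn → Quorn: 3.7+2.8 = 6.5
Neston → Quorn: 4.2 = 4.2
Cheapest is Neston → Quorn at 4.2 km.

4.2 km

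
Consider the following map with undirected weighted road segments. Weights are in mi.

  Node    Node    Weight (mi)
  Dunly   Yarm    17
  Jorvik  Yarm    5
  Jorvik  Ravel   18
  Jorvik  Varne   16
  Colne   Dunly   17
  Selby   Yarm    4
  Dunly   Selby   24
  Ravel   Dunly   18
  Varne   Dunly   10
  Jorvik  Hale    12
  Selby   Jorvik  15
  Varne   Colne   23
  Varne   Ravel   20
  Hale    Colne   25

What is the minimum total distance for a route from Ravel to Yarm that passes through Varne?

41 mi

Shortest Ravel→Varne: Ravel → Varne = 20
Best Varne to Yarm: Varne → Jorvik → Yarm costing 21
Total via Varne: 20 + 21 = 41 mi.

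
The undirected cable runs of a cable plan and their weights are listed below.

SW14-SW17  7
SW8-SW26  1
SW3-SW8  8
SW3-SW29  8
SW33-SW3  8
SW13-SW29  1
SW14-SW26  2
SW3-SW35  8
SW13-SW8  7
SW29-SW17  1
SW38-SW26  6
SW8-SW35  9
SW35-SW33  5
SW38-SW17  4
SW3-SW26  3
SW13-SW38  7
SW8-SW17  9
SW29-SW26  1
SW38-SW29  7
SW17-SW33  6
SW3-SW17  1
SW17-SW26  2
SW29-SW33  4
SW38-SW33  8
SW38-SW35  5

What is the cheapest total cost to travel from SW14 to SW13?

4

Running Dijkstra from SW14:
SW14: 0
SW26: 2  (via SW14)
SW8: 3  (via SW26)
SW29: 3  (via SW26)
SW13: 4  (via SW29)
Shortest route: SW14 → SW26 → SW29 → SW13 = 4.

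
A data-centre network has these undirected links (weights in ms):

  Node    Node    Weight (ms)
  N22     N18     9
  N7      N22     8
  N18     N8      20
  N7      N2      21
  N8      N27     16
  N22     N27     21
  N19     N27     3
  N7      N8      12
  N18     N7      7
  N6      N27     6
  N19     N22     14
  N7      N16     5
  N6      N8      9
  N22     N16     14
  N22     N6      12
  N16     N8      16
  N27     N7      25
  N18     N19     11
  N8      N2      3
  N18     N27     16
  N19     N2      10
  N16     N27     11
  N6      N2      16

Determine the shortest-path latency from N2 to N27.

13 ms

Settle nodes by increasing distance from N2:
N2: 0
N8: 3  (via N2)
N19: 10  (via N2)
N6: 12  (via N8)
N27: 13  (via N19)
Shortest route: N2 → N19 → N27 = 13 ms.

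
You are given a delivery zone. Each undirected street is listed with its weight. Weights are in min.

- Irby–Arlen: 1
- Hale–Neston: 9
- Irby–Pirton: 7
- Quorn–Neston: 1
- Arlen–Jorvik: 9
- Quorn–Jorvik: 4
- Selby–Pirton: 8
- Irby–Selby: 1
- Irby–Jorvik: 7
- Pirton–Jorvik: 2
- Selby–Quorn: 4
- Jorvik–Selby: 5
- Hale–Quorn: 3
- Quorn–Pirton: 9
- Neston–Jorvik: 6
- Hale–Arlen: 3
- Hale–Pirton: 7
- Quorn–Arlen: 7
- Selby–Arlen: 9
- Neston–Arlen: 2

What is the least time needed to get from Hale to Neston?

Shortest distances from Hale:
Hale: 0
Arlen: 3  (via Hale)
Quorn: 3  (via Hale)
Irby: 4  (via Arlen)
Neston: 4  (via Quorn)
Shortest route: Hale–Quorn–Neston = 4 min.

4 min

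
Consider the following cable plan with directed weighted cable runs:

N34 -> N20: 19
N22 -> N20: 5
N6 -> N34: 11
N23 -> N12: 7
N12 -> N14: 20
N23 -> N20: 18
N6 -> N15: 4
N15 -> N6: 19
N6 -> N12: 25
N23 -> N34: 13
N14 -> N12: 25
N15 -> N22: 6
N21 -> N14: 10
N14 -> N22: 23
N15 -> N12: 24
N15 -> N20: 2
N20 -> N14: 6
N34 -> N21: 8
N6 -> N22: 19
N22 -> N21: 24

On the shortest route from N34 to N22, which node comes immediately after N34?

Enumerating some paths:
N34 → N21 → N14 → N22: 8+10+23 = 41
N34 → N20 → N14 → N22: 19+6+23 = 48
Cheapest is N34 → N21 → N14 → N22 at 41.
So from N34 the first move is to N21.

N21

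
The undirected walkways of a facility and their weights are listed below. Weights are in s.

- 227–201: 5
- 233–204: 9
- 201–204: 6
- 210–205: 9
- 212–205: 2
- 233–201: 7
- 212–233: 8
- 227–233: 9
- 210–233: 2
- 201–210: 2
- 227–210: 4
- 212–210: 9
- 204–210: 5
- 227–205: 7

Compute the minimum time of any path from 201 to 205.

Shortest distances from 201:
201: 0
210: 2  (via 201)
233: 4  (via 210)
227: 5  (via 201)
204: 6  (via 201)
212: 11  (via 210)
205: 11  (via 210)
Shortest route: 201 → 210 → 205 = 11 s.

11 s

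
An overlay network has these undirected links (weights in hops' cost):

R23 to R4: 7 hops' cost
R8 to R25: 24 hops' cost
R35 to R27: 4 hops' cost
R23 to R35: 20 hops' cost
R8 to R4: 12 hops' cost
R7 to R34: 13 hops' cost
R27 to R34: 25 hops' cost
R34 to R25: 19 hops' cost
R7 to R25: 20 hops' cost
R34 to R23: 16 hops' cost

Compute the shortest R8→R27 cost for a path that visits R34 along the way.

60 hops' cost

Best R8 to R34: R8 → R4 → R23 → R34 costing 35
Shortest R34→R27: R34 → R27 = 25
Total via R34: 35 + 25 = 60 hops' cost.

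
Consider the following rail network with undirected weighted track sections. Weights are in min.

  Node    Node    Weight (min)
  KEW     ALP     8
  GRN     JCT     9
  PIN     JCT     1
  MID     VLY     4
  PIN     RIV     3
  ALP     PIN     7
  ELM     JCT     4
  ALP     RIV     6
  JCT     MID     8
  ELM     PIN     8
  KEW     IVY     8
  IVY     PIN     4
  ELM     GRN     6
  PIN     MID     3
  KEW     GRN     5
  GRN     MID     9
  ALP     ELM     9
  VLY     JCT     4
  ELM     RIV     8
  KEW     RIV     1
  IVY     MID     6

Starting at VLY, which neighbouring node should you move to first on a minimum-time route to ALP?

Compare a few routes:
VLY - MID - PIN - ALP: 4+3+7 = 14
VLY - JCT - PIN - ALP: 4+1+7 = 12
VLY - JCT - PIN - RIV - ALP: 4+1+3+6 = 14
The minimum is 12 min via VLY - JCT - PIN - ALP.
So from VLY the first move is to JCT.

JCT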